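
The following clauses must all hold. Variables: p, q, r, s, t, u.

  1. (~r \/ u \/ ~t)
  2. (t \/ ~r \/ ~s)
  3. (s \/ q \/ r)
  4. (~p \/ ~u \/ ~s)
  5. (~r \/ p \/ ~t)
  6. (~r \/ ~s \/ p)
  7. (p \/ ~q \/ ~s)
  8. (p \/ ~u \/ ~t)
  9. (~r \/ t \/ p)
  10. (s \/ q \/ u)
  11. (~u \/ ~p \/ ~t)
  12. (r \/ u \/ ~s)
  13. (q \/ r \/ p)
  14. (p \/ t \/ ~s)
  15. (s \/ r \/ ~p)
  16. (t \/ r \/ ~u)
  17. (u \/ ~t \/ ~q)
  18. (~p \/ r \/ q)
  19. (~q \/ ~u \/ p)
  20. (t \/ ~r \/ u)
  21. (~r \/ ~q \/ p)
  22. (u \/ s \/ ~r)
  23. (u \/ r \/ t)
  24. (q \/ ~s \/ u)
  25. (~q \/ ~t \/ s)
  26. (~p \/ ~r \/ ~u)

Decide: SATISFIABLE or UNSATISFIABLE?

r = True:
  p = True:
    propagation gives u=False, t=False; an empty clause results — contradiction.
  p = False:
    propagation gives t=False; an empty clause results — contradiction.
r = False:
  u = True:
    propagation gives t=True, p=True; an empty clause results — contradiction.
  u = False:
    propagation gives s=False, q=True, p=False, t=False; an empty clause results — contradiction.
Every branch closes, so no satisfying assignment exists.

UNSATISFIABLE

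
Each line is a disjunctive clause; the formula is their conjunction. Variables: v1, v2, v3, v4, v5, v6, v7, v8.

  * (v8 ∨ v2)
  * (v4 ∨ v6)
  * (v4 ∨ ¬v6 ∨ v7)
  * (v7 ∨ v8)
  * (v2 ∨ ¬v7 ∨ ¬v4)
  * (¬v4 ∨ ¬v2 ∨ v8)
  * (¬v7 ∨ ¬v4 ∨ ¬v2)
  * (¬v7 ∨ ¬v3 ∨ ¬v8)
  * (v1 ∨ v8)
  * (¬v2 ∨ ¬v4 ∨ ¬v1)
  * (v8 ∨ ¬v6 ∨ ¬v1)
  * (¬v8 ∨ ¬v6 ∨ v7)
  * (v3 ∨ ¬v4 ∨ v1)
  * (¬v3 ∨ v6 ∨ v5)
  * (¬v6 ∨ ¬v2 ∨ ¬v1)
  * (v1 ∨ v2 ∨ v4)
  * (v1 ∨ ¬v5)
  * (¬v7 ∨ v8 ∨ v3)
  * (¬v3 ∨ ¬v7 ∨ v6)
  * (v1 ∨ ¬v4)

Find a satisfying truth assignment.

v1=1, v2=0, v3=0, v4=0, v5=0, v6=1, v7=1, v8=1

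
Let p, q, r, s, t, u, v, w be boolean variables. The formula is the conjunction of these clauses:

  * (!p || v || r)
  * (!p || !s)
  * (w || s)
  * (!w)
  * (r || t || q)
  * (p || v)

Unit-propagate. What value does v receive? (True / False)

True

Unit clause (!w) sets w = False.
From (s || w) and w = False: s = True.
(!s || !p): since s = True, the clause reduces to (!p). p = False.
(v || p): since p = False, the clause reduces to (v). v = True.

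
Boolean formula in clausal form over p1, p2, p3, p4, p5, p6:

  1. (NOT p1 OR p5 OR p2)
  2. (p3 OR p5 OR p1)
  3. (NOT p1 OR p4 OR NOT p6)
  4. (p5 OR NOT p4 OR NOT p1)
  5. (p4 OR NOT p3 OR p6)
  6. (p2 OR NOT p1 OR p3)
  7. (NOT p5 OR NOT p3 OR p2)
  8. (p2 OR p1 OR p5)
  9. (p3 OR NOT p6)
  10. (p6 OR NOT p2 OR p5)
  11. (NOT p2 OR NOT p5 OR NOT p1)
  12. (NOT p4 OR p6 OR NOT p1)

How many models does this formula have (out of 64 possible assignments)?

9

Split on p1, then p5.
  p1=1, p5=1: a clause becomes empty — 0.
  p1=1, p5=0: a clause becomes empty — 0.
  p1=0, p5=1: 7 of the 16 assignments to (p2,p3,p4,p6) work.
  p1=0, p5=0: remaining (p2,p3,p4,p6) ∈ {(1,1,0,1); (1,1,1,1)} — 2.
Total: 0 + 0 + 7 + 2 = 9.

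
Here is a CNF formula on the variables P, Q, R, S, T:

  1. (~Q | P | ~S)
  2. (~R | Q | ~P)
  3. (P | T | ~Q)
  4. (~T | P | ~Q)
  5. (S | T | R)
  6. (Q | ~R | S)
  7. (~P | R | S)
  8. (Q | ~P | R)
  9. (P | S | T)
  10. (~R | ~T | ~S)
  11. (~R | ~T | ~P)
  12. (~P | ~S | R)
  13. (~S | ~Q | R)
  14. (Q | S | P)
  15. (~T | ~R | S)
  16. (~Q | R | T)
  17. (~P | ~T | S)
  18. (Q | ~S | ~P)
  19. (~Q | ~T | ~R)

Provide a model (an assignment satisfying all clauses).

Try P = True.
Set Q = True and propagate.
Branch on R: take R = True.
  then T is forced to False.
S is now unconstrained; take S = True.

P=1, Q=1, R=1, S=1, T=0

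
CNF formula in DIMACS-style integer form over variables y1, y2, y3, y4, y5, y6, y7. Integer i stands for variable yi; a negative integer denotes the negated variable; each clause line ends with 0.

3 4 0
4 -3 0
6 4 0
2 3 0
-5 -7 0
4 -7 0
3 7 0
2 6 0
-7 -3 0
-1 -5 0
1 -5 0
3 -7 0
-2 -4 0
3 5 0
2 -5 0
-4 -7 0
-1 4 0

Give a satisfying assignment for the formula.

y6 occurs only positively in the remaining clauses — set y6 = True.
Set y1 = True and propagate.
  then y5 is forced to False.
  then y3 is forced to True.
  then y4 is forced to True.
  then y7 is forced to False.
  then y2 is forced to False.
Every clause has at least one true literal under this assignment.

y1=1, y2=0, y3=1, y4=1, y5=0, y6=1, y7=0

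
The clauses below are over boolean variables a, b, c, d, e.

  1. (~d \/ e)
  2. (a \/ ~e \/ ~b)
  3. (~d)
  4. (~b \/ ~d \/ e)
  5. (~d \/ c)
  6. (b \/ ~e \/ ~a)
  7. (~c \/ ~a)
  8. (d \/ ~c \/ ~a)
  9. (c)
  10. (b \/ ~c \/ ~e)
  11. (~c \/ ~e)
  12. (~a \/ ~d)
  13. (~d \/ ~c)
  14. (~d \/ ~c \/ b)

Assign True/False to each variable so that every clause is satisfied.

(~d) is a unit clause, so d = False.
The clause (c) is unit: c must be True.
The clause (~a) is unit: a must be False.
The clause (~e) is unit: e must be False.
b is now unconstrained; take b = False.

a = False, b = False, c = True, d = False, e = False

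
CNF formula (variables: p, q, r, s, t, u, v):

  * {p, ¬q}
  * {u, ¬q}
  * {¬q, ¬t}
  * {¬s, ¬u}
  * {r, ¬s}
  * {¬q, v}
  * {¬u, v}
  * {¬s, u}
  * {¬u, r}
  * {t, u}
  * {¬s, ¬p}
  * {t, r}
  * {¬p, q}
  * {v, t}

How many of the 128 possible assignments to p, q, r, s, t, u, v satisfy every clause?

7

Case analysis on u and q:
  u=T, q=T: remaining (p,r,s,t,v) ∈ {(T,T,F,F,T)} — 1.
  u=T, q=F: remaining (p,r,s,t,v) ∈ {(F,T,F,F,T); (F,T,F,T,T)} — 2.
  u=F, q=T: a clause becomes empty — 0.
  u=F, q=F: remaining (p,r,s,t,v) ∈ {(F,F,F,T,F); (F,F,F,T,T); (F,T,F,T,F); (F,T,F,T,T)} — 4.
Total: 1 + 2 + 0 + 4 = 7.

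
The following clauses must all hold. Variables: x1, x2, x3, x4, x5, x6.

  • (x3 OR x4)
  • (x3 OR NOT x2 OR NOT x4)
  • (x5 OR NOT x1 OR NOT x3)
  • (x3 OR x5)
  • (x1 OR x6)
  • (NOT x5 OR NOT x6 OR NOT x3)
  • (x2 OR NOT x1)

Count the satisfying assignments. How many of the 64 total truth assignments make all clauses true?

Split on x3, then x1.
  x3=T, x1=T: remaining (x2,x4,x5,x6) ∈ {(T,F,T,F); (T,T,T,F)} — 2.
  x3=T, x1=F: remaining (x2,x4,x5,x6) ∈ {(F,F,F,T); (F,T,F,T); (T,F,F,T); (T,T,F,T)} — 4.
  x3=F, x1=T: a clause becomes empty — 0.
  x3=F, x1=F: remaining (x2,x4,x5,x6) ∈ {(F,T,T,T)} — 1.
Total: 2 + 4 + 0 + 1 = 7.

7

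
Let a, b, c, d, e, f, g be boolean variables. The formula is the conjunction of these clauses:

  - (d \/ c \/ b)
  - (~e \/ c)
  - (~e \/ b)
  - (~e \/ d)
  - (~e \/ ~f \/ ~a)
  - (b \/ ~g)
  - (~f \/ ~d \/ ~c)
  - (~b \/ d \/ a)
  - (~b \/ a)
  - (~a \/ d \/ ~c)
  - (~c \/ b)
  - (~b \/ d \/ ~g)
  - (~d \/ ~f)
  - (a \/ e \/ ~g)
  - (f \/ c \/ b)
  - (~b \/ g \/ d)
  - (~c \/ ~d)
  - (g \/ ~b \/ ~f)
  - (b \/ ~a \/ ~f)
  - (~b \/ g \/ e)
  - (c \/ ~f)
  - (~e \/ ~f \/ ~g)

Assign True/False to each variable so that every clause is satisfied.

Set a = True and propagate.
Set b = True and propagate.
Try c = False.
  then e is forced to False.
  then g is forced to True.
  then d is forced to True.
  then f is forced to False.

a=True, b=True, c=False, d=True, e=False, f=False, g=True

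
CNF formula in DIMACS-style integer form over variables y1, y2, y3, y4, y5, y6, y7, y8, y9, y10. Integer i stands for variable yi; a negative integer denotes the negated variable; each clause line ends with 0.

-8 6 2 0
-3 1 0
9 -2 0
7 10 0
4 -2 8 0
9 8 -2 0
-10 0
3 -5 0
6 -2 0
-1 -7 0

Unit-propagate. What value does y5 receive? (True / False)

False

(~y10) is a unit clause: y10 = False.
In (y10 | y7), y10 is now false; y7 must hold, so y7 = True.
(~y1 | ~y7) with y7 = True leaves only ~y1, so y1 = False.
(y1 | ~y3): since y1 = False, the clause reduces to (~y3). y3 = False.
In (y3 | ~y5), y3 is now false; ~y5 must hold, so y5 = False.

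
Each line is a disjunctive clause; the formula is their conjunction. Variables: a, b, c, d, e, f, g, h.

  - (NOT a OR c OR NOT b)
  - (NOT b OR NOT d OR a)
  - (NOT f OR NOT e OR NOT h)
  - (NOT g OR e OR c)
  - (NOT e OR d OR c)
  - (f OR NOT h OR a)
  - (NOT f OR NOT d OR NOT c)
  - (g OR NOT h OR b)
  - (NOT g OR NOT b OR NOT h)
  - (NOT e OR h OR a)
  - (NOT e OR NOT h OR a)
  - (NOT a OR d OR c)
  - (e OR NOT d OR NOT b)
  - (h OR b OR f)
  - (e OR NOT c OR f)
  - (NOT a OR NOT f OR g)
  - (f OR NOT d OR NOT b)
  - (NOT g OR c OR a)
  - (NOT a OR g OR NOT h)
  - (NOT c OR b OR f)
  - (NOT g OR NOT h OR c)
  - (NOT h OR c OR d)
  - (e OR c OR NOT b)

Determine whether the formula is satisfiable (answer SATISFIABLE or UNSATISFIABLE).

SATISFIABLE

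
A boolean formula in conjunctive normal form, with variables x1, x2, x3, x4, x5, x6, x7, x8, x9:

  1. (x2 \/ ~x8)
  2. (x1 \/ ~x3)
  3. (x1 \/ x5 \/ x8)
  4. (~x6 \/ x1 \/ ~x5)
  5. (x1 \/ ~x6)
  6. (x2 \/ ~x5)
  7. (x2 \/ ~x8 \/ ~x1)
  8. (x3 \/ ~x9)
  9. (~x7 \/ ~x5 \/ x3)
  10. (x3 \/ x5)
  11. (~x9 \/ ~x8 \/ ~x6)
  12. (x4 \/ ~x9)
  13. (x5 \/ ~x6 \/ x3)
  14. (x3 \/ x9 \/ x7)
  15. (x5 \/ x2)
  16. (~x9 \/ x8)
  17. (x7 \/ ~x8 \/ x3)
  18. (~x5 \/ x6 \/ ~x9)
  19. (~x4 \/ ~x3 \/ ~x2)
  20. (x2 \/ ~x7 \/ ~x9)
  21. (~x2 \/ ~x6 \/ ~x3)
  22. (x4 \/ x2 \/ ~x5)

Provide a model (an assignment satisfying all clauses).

Set x1 = True and propagate.
Try x2 = True.
The remaining clauses are satisfied by x3 = True, x4 = False, x5 = False, x6 = False, x7 = False, x8 = True, x9 = False.

x1 = True, x2 = True, x3 = True, x4 = False, x5 = False, x6 = False, x7 = False, x8 = True, x9 = False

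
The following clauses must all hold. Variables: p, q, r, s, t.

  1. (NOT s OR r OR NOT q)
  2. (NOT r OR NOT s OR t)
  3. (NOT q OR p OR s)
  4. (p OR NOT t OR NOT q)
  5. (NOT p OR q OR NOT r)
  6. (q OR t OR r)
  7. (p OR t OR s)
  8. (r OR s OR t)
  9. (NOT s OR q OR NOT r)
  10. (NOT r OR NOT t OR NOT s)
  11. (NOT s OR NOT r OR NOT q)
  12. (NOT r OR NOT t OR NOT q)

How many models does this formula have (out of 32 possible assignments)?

The models are:
  p=0 q=0 r=0 s=0 t=1
  p=0 q=0 r=0 s=1 t=1
  p=0 q=0 r=1 s=0 t=1
  p=1 q=0 r=0 s=0 t=1
  p=1 q=0 r=0 s=1 t=1
  p=1 q=1 r=0 s=0 t=1
  p=1 q=1 r=1 s=0 t=0
Count: 7.

7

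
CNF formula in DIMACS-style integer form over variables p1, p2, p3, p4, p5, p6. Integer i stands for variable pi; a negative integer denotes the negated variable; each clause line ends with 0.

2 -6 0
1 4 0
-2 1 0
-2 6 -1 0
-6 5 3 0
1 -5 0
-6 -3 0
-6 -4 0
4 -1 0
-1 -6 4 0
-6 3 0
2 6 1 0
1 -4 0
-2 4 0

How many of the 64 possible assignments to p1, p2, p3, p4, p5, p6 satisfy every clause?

4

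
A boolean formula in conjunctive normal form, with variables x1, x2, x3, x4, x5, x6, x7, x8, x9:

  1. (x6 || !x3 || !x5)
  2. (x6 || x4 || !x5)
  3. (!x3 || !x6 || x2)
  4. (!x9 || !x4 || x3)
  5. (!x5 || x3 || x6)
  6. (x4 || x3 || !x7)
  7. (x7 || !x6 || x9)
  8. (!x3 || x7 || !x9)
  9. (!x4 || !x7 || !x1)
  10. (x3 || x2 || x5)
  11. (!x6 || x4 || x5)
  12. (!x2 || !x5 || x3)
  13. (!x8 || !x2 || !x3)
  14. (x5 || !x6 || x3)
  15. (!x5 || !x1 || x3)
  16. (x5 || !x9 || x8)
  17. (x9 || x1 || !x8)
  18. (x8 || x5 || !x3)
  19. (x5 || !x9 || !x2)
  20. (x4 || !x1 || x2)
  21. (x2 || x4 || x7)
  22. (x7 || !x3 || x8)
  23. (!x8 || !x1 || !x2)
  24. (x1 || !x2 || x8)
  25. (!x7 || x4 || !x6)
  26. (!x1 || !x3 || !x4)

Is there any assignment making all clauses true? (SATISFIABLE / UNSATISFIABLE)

SATISFIABLE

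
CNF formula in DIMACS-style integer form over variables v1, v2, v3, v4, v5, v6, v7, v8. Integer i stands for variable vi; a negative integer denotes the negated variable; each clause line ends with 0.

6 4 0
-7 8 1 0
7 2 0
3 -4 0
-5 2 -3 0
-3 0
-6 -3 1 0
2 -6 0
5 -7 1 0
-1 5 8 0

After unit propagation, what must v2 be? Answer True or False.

True

(!v3) stands alone — v3 = False.
(!v4 || v3): since v3 = False, the clause reduces to (!v4). v4 = False.
(v4 || v6): since v4 = False, the clause reduces to (v6). v6 = True.
In (!v6 || v2), !v6 is now false; v2 must hold, so v2 = True.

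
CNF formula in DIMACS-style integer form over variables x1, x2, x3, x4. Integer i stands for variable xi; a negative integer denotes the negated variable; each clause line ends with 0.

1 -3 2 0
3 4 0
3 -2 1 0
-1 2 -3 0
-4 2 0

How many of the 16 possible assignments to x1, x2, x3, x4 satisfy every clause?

The models are:
  x1=0 x2=1 x3=1 x4=0
  x1=0 x2=1 x3=1 x4=1
  x1=1 x2=1 x3=0 x4=1
  x1=1 x2=1 x3=1 x4=0
  x1=1 x2=1 x3=1 x4=1
Count: 5.

5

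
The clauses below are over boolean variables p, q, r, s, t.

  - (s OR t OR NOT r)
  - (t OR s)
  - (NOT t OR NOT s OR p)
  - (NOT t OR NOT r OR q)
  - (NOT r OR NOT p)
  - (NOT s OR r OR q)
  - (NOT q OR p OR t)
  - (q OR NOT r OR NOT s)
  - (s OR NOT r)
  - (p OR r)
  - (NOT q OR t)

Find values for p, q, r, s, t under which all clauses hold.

p=True  q=True  r=False  s=True  t=True

Set p = True and propagate.
  then r is forced to False.
The remaining clauses are satisfied by q = True, s = True, t = True.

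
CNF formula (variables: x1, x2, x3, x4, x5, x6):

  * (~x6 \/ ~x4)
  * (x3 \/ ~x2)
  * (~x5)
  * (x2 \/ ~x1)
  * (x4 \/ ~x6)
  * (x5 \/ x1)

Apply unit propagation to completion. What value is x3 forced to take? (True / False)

True

(~x5) is a unit clause: x5 = False.
(x5 \/ x1) with x5 = False leaves only x1, so x1 = True.
(x2 \/ ~x1): since x1 = True, the clause reduces to (x2). x2 = True.
(~x2 \/ x3) with x2 = True leaves only x3, so x3 = True.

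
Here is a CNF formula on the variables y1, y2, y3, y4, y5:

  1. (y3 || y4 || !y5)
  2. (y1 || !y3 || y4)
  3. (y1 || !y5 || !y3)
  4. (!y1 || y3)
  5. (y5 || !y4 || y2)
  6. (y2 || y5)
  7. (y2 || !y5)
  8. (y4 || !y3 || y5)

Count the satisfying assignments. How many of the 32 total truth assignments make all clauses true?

Split on y5, then y3.
  y5=T, y3=T: remaining (y1,y2,y4) ∈ {(T,T,F); (T,T,T)} — 2.
  y5=T, y3=F: remaining (y1,y2,y4) ∈ {(F,T,T)} — 1.
  y5=F, y3=T: remaining (y1,y2,y4) ∈ {(F,T,T); (T,T,T)} — 2.
  y5=F, y3=F: remaining (y1,y2,y4) ∈ {(F,T,F); (F,T,T)} — 2.
Total: 2 + 1 + 2 + 2 = 7.

7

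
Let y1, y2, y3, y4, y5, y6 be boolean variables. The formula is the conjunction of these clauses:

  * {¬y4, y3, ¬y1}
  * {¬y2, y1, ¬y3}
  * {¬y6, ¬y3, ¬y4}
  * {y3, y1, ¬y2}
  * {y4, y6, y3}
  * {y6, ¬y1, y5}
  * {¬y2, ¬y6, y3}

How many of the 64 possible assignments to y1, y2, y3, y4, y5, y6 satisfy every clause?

22

Split on y3, then y1.
  y3=1, y1=1: y2 free; 4 ways for (y4,y5,y6) × 2^1 = 8.
  y3=1, y1=0: y5 free; 3 ways for (y2,y4,y6) × 2^1 = 6.
  y3=0, y1=1: remaining (y2,y4,y5,y6) ∈ {(0,0,0,1); (0,0,1,1)} — 2.
  y3=0, y1=0: y5 free; 3 ways for (y2,y4,y6) × 2^1 = 6.
Total: 8 + 6 + 2 + 6 = 22.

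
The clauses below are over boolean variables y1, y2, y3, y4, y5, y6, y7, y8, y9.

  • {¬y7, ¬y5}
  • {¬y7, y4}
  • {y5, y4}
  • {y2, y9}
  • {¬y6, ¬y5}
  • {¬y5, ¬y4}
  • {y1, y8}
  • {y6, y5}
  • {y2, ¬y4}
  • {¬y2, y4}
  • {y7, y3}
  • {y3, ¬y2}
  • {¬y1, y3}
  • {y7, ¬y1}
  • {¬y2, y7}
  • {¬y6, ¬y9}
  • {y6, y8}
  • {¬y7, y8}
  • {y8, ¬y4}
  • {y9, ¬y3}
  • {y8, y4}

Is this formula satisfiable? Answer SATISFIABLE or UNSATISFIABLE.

SATISFIABLE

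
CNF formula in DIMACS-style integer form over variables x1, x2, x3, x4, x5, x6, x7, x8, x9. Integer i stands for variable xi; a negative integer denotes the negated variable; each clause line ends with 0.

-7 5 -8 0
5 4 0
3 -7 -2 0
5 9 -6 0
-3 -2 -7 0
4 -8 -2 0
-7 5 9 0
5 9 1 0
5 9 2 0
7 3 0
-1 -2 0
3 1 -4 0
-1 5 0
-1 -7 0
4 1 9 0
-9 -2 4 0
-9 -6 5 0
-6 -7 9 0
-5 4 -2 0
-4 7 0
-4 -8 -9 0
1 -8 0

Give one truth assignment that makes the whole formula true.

x8 occurs only negated in the remaining clauses — set x8 = False.
Set x1 = False and propagate.
Branch on x2: take x2 = False.
Branch on x3: take x3 = True.
For the remaining variables, x4 = False, x5 = True, x6 = True, x7 = True, x9 = True works.
Check each clause:
  1. (~x7 \/ x5 \/ ~x8) — ~x8 is true.
  2. (x4 \/ x5) — x5 is true.
  3. (~x7 \/ x3 \/ ~x2) — x3 is true.
  4. (x5 \/ x9 \/ ~x6) — x9 is true.
  5. (~x3 \/ ~x7 \/ ~x2) — ~x2 is true.
  6. (x4 \/ ~x8 \/ ~x2) — ~x8 is true.
  7. (x5 \/ x9 \/ ~x7) — x5 is true.
  8. (x9 \/ x5 \/ x1) — x5 is true.
  9. (x9 \/ x5 \/ x2) — x9 is true.
  10. (x7 \/ x3) — x3 is true.
  11. (~x2 \/ ~x1) — ~x1 is true.
  12. (x3 \/ x1 \/ ~x4) — x3 is true.
  13. (~x1 \/ x5) — x5 is true.
  14. (~x7 \/ ~x1) — ~x1 is true.
  15. (x9 \/ x1 \/ x4) — x9 is true.
  16. (~x9 \/ ~x2 \/ x4) — ~x2 is true.
  17. (~x9 \/ ~x6 \/ x5) — x5 is true.
  18. (~x6 \/ x9 \/ ~x7) — x9 is true.
  19. (~x5 \/ x4 \/ ~x2) — ~x2 is true.
  20. (~x4 \/ x7) — ~x4 is true.
  21. (~x8 \/ ~x9 \/ ~x4) — ~x8 is true.
  22. (~x8 \/ x1) — ~x8 is true.

x1=False, x2=False, x3=True, x4=False, x5=True, x6=True, x7=True, x8=False, x9=True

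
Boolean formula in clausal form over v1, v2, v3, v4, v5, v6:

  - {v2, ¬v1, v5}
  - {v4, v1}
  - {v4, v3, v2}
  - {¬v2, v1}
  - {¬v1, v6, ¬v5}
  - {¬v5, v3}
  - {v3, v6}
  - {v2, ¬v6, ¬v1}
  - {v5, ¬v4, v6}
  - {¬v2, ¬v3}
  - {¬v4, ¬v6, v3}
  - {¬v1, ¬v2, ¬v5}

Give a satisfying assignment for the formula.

v1=False  v2=False  v3=True  v4=True  v5=True  v6=False

Check each clause:
  1. {¬v1, v2, v5} — v5 is true.
  2. {v4, v1} — v4 is true.
  3. {v4, v3, v2} — v3 is true.
  4. {¬v2, v1} — ¬v2 is true.
  5. {v6, ¬v1, ¬v5} — ¬v1 is true.
  6. {v3, ¬v5} — v3 is true.
  7. {v6, v3} — v3 is true.
  8. {¬v1, v2, ¬v6} — ¬v6 is true.
  9. {v5, ¬v4, v6} — v5 is true.
  10. {¬v3, ¬v2} — ¬v2 is true.
  11. {¬v4, ¬v6, v3} — ¬v6 is true.
  12. {¬v2, ¬v1, ¬v5} — ¬v2 is true.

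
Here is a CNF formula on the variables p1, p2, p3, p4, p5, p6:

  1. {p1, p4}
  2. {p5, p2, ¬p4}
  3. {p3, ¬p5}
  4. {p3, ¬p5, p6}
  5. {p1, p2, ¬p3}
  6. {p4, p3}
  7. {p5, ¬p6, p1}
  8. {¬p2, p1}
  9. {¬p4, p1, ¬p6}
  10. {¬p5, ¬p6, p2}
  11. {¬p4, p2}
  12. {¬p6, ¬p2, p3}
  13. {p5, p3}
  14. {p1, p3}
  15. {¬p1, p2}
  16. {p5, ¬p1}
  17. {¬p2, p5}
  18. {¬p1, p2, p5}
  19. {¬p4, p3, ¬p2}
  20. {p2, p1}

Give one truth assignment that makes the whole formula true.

p1=True, p2=True, p3=True, p4=False, p5=True, p6=False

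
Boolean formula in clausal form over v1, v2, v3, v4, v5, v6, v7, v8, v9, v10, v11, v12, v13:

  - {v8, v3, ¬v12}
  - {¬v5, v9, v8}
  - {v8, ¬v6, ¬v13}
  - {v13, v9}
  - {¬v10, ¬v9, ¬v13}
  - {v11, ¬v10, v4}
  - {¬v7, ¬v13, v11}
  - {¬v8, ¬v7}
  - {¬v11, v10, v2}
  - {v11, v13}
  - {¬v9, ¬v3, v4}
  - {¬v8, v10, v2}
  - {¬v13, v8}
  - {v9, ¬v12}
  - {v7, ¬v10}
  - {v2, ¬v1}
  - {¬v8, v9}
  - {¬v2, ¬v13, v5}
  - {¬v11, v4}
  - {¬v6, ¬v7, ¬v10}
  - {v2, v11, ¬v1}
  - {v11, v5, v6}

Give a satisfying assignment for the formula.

v1=True, v2=True, v3=False, v4=True, v5=True, v6=True, v7=False, v8=False, v9=True, v10=False, v11=True, v12=False, v13=False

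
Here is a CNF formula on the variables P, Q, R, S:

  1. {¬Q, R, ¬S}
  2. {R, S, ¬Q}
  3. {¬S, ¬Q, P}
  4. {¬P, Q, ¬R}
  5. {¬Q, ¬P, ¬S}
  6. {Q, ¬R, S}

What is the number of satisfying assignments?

7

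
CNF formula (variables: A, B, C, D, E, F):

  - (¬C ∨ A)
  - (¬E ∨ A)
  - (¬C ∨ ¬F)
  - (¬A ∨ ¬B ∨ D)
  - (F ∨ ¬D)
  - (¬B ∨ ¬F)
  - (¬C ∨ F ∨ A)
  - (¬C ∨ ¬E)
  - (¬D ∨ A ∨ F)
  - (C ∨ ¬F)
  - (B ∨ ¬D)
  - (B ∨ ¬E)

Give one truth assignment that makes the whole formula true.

A = True, B = False, C = False, D = False, E = False, F = False

Pure literal: E appears only negated; assign E = False.
Set A = True and propagate.
Try B = False.
  then D is forced to False.
Set C = False and propagate.
  then F is forced to False.
Every clause has at least one true literal under this assignment.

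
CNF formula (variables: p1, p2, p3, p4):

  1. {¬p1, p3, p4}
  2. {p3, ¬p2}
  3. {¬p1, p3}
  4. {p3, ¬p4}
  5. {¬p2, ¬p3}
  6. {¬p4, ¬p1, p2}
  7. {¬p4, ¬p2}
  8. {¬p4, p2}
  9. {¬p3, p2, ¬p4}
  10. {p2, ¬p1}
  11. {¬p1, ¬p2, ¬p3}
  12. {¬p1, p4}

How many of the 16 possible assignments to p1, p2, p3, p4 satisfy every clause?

2

The models are:
  p1=0 p2=0 p3=0 p4=0
  p1=0 p2=0 p3=1 p4=0
That's 2 in total.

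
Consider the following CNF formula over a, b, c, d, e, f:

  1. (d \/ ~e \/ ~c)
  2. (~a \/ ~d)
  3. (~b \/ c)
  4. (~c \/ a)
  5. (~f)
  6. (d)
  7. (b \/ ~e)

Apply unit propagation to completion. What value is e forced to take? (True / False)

(~f) is a unit clause: f = False.
Unit clause (d) sets d = True.
From (~d \/ ~a) and d = True: a = False.
From (~c \/ a) and a = False: c = False.
In (~b \/ c), c is now false; ~b must hold, so b = False.
(~e \/ b) with b = False leaves only ~e, so e = False.

False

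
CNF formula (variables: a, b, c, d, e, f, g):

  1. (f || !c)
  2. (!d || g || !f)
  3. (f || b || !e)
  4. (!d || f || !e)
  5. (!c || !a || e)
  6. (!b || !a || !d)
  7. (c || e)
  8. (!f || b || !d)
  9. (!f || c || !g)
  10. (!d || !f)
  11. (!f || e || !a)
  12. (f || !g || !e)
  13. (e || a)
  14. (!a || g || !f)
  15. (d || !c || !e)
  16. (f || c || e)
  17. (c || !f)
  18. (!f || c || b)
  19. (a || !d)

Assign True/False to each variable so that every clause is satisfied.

a=True, b=True, c=False, d=False, e=True, f=False, g=False

Check each clause:
  1. (f || !c) — !c is true.
  2. (g || !d || !f) — !f is true.
  3. (f || !e || b) — b is true.
  4. (!e || !d || f) — !d is true.
  5. (!a || e || !c) — !c is true.
  6. (!a || !b || !d) — !d is true.
  7. (c || e) — e is true.
  8. (b || !d || !f) — b is true.
  9. (!g || !f || c) — !g is true.
  10. (!f || !d) — !f is true.
  11. (!f || e || !a) — !f is true.
  12. (f || !g || !e) — !g is true.
  13. (e || a) — a is true.
  14. (!f || !a || g) — !f is true.
  15. (!e || d || !c) — !c is true.
  16. (f || c || e) — e is true.
  17. (!f || c) — !f is true.
  18. (!f || b || c) — b is true.
  19. (!d || a) — a is true.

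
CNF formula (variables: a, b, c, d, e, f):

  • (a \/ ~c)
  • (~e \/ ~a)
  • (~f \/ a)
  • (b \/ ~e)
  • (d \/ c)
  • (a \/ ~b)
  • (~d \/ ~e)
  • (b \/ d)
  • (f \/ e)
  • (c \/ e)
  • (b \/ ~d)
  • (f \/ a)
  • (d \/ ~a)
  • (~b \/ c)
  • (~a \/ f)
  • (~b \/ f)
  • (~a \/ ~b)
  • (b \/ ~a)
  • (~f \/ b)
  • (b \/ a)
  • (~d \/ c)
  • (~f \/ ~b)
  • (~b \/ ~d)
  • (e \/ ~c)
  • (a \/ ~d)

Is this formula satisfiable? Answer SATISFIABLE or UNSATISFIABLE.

UNSATISFIABLE

b = True:
  propagation gives a=True; an empty clause results — contradiction.
b = False:
  propagation gives e=False, d=True; an empty clause results — contradiction.
Every branch closes, so no satisfying assignment exists.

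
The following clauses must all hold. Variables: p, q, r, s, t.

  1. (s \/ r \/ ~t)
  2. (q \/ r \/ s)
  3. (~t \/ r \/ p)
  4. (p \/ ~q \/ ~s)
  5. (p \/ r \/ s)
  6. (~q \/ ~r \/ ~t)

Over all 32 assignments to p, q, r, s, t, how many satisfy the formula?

Case analysis on r and s:
  r=T, s=T: 5 of the 8 assignments to (p,q,t) work.
  r=T, s=F: p free; 3 ways for (q,t) × 2^1 = 6.
  r=F, s=T: 5 of the 8 assignments to (p,q,t) work.
  r=F, s=F: remaining (p,q,t) ∈ {(T,T,F)} — 1.
Total: 5 + 6 + 5 + 1 = 17.

17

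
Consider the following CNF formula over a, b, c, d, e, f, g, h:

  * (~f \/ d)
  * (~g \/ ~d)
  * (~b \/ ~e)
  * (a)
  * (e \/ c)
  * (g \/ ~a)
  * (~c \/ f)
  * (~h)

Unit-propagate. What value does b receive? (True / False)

False

(a) stands alone — a = True.
(~a \/ g) with a = True leaves only g, so g = True.
In (~g \/ ~d), ~g is now false; ~d must hold, so d = False.
From (d \/ ~f) and d = False: f = False.
(f \/ ~c) with f = False leaves only ~c, so c = False.
(e \/ c) with c = False leaves only e, so e = True.
From (~e \/ ~b) and e = True: b = False.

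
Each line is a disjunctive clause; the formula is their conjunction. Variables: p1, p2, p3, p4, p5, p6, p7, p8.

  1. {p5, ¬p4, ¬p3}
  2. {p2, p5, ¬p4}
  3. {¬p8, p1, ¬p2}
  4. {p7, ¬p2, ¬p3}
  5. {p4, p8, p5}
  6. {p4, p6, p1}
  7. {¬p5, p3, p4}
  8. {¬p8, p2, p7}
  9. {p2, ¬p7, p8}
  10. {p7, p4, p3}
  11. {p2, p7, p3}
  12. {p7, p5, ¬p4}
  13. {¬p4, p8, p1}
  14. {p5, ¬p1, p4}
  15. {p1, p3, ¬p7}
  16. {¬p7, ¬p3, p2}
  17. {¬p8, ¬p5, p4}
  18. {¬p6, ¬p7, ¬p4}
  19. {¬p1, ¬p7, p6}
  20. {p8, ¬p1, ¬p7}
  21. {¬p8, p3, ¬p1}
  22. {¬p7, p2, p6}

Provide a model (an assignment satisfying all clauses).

p1=T, p2=F, p3=T, p4=F, p5=T, p6=T, p7=F, p8=F

Check each clause:
  1. {¬p3, p5, ¬p4} — p5 is true.
  2. {p2, ¬p4, p5} — ¬p4 is true.
  3. {p1, ¬p8, ¬p2} — ¬p8 is true.
  4. {¬p3, p7, ¬p2} — ¬p2 is true.
  5. {p4, p5, p8} — p5 is true.
  6. {p6, p4, p1} — p1 is true.
  7. {p4, ¬p5, p3} — p3 is true.
  8. {p7, ¬p8, p2} — ¬p8 is true.
  9. {p8, p2, ¬p7} — ¬p7 is true.
  10. {p4, p3, p7} — p3 is true.
  11. {p2, p3, p7} — p3 is true.
  12. {p7, p5, ¬p4} — ¬p4 is true.
  13. {¬p4, p8, p1} — p1 is true.
  14. {p5, p4, ¬p1} — p5 is true.
  15. {¬p7, p1, p3} — ¬p7 is true.
  16. {¬p3, p2, ¬p7} — ¬p7 is true.
  17. {¬p8, p4, ¬p5} — ¬p8 is true.
  18. {¬p4, ¬p6, ¬p7} — ¬p7 is true.
  19. {p6, ¬p7, ¬p1} — ¬p7 is true.
  20. {p8, ¬p7, ¬p1} — ¬p7 is true.
  21. {p3, ¬p8, ¬p1} — ¬p8 is true.
  22. {p2, p6, ¬p7} — ¬p7 is true.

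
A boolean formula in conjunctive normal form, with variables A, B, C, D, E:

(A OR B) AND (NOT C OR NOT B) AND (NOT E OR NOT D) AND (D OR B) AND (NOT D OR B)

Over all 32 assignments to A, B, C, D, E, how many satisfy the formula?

6

The models are:
  A=F B=T C=F D=F E=F
  A=F B=T C=F D=F E=T
  A=F B=T C=F D=T E=F
  A=T B=T C=F D=F E=F
  A=T B=T C=F D=F E=T
  A=T B=T C=F D=T E=F
Count: 6.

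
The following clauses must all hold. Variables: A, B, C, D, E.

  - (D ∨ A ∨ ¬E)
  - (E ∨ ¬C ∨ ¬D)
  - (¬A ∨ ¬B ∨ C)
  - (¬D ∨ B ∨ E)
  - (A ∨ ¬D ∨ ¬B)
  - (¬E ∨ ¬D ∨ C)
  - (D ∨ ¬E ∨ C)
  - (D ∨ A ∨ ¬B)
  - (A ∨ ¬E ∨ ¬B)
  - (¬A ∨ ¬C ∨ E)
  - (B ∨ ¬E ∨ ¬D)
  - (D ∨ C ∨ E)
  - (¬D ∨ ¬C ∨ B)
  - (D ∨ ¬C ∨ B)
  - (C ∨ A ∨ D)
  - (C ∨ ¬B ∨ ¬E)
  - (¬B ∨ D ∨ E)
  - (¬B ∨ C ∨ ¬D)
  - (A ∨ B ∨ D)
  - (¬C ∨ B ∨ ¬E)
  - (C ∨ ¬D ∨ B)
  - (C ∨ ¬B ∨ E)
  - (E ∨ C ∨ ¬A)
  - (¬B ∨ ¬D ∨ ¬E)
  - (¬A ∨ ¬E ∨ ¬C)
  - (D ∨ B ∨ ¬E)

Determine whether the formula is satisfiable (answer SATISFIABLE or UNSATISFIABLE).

UNSATISFIABLE

D = True:
  B = True:
    propagation gives A=True, C=True, E=True; an empty clause results — contradiction.
  B = False:
    propagation gives E=True; an empty clause results — contradiction.
D = False:
  E = True:
    propagation gives A=True, C=True; an empty clause results — contradiction.
  E = False:
    propagation gives C=True, A=False, B=False; an empty clause results — contradiction.
Every branch closes, so no satisfying assignment exists.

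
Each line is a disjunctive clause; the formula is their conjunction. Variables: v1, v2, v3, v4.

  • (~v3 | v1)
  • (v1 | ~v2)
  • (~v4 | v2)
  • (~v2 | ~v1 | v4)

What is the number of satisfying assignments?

5

Satisfying assignments:
  v1=0 v2=0 v3=0 v4=0
  v1=1 v2=0 v3=0 v4=0
  v1=1 v2=0 v3=1 v4=0
  v1=1 v2=1 v3=0 v4=1
  v1=1 v2=1 v3=1 v4=1
That's 5 in total.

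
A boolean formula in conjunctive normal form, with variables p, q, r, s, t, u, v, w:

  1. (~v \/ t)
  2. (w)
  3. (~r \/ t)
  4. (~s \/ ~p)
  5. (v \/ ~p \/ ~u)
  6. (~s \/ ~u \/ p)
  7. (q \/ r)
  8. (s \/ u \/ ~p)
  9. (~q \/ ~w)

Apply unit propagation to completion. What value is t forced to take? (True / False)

True

(w) stands alone — w = True.
In (~w \/ ~q), ~w is now false; ~q must hold, so q = False.
(q \/ r): since q = False, the clause reduces to (r). r = True.
In (t \/ ~r), ~r is now false; t must hold, so t = True.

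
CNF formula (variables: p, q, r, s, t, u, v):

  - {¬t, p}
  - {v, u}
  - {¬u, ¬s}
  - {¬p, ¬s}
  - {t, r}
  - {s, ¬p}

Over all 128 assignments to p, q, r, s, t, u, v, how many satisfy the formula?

Split on p, then s.
  p=T, s=T: a clause becomes empty — 0.
  p=T, s=F: a clause becomes empty — 0.
  p=F, s=T: remaining (q,r,t,u,v) ∈ {(F,T,F,F,T); (T,T,F,F,T)} — 2.
  p=F, s=F: q free; 3 ways for (r,t,u,v) × 2^1 = 6.
Total: 0 + 0 + 2 + 6 = 8.

8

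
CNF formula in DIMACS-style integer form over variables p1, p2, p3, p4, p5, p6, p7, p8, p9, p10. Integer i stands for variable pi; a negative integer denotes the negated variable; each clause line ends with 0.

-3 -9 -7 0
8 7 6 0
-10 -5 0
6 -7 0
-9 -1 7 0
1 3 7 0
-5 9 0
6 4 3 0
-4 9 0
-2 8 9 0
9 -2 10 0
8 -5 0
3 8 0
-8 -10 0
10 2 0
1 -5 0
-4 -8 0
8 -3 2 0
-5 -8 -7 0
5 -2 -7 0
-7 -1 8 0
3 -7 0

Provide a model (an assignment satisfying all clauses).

p1=F, p2=T, p3=T, p4=F, p5=F, p6=T, p7=F, p8=F, p9=T, p10=T

Check each clause:
  1. {¬p3, ¬p9, ¬p7} — ¬p7 is true.
  2. {p6, p8, p7} — p6 is true.
  3. {¬p5, ¬p10} — ¬p5 is true.
  4. {¬p7, p6} — ¬p7 is true.
  5. {¬p9, p7, ¬p1} — ¬p1 is true.
  6. {p7, p3, p1} — p3 is true.
  7. {¬p5, p9} — p9 is true.
  8. {p4, p3, p6} — p3 is true.
  9. {¬p4, p9} — p9 is true.
  10. {¬p2, p9, p8} — p9 is true.
  11. {p9, p10, ¬p2} — p9 is true.
  12. {¬p5, p8} — ¬p5 is true.
  13. {p3, p8} — p3 is true.
  14. {¬p8, ¬p10} — ¬p8 is true.
  15. {p10, p2} — p10 is true.
  16. {¬p5, p1} — ¬p5 is true.
  17. {¬p4, ¬p8} — ¬p8 is true.
  18. {p8, ¬p3, p2} — p2 is true.
  19. {¬p5, ¬p8, ¬p7} — ¬p8 is true.
  20. {¬p7, ¬p2, p5} — ¬p7 is true.
  21. {¬p1, ¬p7, p8} — ¬p7 is true.
  22. {¬p7, p3} — ¬p7 is true.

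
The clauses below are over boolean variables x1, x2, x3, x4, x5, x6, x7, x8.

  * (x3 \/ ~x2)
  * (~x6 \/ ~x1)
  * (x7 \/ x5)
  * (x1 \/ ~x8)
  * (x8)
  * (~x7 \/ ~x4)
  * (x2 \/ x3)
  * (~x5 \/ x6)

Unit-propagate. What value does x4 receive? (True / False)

(x8) is a unit clause: x8 = True.
From (x1 \/ ~x8) and x8 = True: x1 = True.
(~x1 \/ ~x6) with x1 = True leaves only ~x6, so x6 = False.
In (~x5 \/ x6), x6 is now false; ~x5 must hold, so x5 = False.
(x7 \/ x5): since x5 = False, the clause reduces to (x7). x7 = True.
(~x7 \/ ~x4) with x7 = True leaves only ~x4, so x4 = False.

False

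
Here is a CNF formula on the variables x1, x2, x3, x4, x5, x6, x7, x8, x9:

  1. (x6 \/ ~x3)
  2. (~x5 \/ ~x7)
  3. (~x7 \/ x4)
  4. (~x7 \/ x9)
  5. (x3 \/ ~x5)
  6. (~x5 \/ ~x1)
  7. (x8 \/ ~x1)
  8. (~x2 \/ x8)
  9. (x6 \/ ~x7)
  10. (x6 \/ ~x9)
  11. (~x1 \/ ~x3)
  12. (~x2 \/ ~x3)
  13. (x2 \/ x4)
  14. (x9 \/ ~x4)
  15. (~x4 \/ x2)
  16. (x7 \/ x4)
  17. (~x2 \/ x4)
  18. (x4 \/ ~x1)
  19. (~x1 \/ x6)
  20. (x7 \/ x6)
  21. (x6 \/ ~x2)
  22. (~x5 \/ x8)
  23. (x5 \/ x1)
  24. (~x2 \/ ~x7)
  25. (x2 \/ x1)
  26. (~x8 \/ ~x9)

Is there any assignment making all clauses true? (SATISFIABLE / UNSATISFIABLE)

x2 = True:
  propagation gives x8=True, x3=False, x5=False, x4=True; an empty clause results — contradiction.
x2 = False:
  propagation gives x4=True; an empty clause results — contradiction.
Every branch closes, so no satisfying assignment exists.

UNSATISFIABLE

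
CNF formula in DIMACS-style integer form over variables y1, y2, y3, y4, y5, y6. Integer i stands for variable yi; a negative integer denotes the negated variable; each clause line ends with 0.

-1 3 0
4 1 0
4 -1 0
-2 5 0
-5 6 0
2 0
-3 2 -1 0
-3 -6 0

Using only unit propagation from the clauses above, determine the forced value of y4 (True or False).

(y2) is a unit clause: y2 = True.
(~y2 \/ y5): since y2 = True, the clause reduces to (y5). y5 = True.
(y6 \/ ~y5): since y5 = True, the clause reduces to (y6). y6 = True.
(~y6 \/ ~y3) with y6 = True leaves only ~y3, so y3 = False.
(y3 \/ ~y1) with y3 = False leaves only ~y1, so y1 = False.
In (y4 \/ y1), y1 is now false; y4 must hold, so y4 = True.

True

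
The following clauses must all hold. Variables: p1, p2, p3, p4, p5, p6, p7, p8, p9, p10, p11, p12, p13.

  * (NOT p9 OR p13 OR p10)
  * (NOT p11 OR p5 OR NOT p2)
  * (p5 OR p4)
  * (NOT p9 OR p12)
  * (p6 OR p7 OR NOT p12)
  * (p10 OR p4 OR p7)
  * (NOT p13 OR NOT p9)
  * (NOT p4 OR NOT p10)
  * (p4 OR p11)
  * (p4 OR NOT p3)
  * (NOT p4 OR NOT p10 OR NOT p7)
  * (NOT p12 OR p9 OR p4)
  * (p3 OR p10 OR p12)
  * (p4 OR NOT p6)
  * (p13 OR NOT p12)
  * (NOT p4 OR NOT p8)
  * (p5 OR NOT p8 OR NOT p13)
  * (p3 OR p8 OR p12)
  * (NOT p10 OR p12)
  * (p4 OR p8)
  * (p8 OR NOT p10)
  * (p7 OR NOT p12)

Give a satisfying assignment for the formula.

p2 occurs only negated in the remaining clauses — set p2 = False.
Set p3 = True and propagate.
  then p4 is forced to True.
  then p10 is forced to False.
  then p8 is forced to False.
Try p6 = False.
For the remaining variables, p1 = True, p5 = False, p7 = True, p9 = False, p11 = True, p12 = False, p13 = False works.
Every clause has at least one true literal under this assignment.
Check each clause:
  1. (p10 OR p13 OR NOT p9) — NOT p9 is true.
  2. (p5 OR NOT p11 OR NOT p2) — NOT p2 is true.
  3. (p5 OR p4) — p4 is true.
  4. (p12 OR NOT p9) — NOT p9 is true.
  5. (p7 OR p6 OR NOT p12) — NOT p12 is true.
  6. (p7 OR p4 OR p10) — p4 is true.
  7. (NOT p13 OR NOT p9) — NOT p13 is true.
  8. (NOT p10 OR NOT p4) — NOT p10 is true.
  9. (p11 OR p4) — p11 is true.
  10. (p4 OR NOT p3) — p4 is true.
  11. (NOT p7 OR NOT p10 OR NOT p4) — NOT p10 is true.
  12. (p9 OR NOT p12 OR p4) — NOT p12 is true.
  13. (p12 OR p3 OR p10) — p3 is true.
  14. (p4 OR NOT p6) — NOT p6 is true.
  15. (NOT p12 OR p13) — NOT p12 is true.
  16. (NOT p4 OR NOT p8) — NOT p8 is true.
  17. (p5 OR NOT p8 OR NOT p13) — NOT p8 is true.
  18. (p8 OR p12 OR p3) — p3 is true.
  19. (NOT p10 OR p12) — NOT p10 is true.
  20. (p4 OR p8) — p4 is true.
  21. (p8 OR NOT p10) — NOT p10 is true.
  22. (p7 OR NOT p12) — NOT p12 is true.

p1 = True, p2 = False, p3 = True, p4 = True, p5 = False, p6 = False, p7 = True, p8 = False, p9 = False, p10 = False, p11 = True, p12 = False, p13 = False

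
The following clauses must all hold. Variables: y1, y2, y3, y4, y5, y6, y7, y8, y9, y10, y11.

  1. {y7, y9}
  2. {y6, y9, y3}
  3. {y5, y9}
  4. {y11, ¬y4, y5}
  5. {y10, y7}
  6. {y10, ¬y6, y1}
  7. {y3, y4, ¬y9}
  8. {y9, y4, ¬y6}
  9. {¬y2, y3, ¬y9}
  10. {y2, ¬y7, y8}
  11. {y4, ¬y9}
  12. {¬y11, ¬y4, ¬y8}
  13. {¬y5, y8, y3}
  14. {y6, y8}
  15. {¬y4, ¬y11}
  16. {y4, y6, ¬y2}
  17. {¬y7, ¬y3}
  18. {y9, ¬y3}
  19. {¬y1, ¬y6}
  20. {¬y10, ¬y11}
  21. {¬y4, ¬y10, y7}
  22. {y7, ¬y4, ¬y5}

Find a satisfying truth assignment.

y1 = True  y2 = False  y3 = False  y4 = True  y5 = True  y6 = False  y7 = True  y8 = True  y9 = True  y10 = False  y11 = False

Check each clause:
  1. {y7, y9} — y9 is true.
  2. {y3, y6, y9} — y9 is true.
  3. {y9, y5} — y9 is true.
  4. {y11, y5, ¬y4} — y5 is true.
  5. {y7, y10} — y7 is true.
  6. {y10, ¬y6, y1} — y1 is true.
  7. {¬y9, y3, y4} — y4 is true.
  8. {y4, ¬y6, y9} — y9 is true.
  9. {y3, ¬y2, ¬y9} — ¬y2 is true.
  10. {¬y7, y8, y2} — y8 is true.
  11. {y4, ¬y9} — y4 is true.
  12. {¬y4, ¬y8, ¬y11} — ¬y11 is true.
  13. {¬y5, y3, y8} — y8 is true.
  14. {y8, y6} — y8 is true.
  15. {¬y4, ¬y11} — ¬y11 is true.
  16. {¬y2, y6, y4} — y4 is true.
  17. {¬y3, ¬y7} — ¬y3 is true.
  18. {¬y3, y9} — y9 is true.
  19. {¬y6, ¬y1} — ¬y6 is true.
  20. {¬y11, ¬y10} — ¬y11 is true.
  21. {¬y10, y7, ¬y4} — ¬y10 is true.
  22. {¬y5, y7, ¬y4} — y7 is true.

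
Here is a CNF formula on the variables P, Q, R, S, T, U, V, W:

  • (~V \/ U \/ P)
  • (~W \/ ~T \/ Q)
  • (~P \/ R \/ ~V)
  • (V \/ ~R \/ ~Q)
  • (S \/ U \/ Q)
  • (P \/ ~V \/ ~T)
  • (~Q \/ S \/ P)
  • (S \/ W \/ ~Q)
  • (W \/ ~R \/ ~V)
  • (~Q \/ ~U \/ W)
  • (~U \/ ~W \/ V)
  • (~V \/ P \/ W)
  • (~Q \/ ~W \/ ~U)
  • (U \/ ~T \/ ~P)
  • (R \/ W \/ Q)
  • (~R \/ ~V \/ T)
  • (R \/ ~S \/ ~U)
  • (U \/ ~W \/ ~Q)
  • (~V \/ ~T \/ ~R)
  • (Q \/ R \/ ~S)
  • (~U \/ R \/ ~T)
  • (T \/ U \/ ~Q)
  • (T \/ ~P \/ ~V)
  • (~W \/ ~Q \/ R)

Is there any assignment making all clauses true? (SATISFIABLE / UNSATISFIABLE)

SATISFIABLE

Try P = True.
Try Q = False.
Branch on R: take R = True.
The remaining clauses are satisfied by S = True, T = False, U = False, V = False, W = True.
So P=True, Q=False, R=True, S=True, T=False, U=False, V=False, W=True is a satisfying assignment.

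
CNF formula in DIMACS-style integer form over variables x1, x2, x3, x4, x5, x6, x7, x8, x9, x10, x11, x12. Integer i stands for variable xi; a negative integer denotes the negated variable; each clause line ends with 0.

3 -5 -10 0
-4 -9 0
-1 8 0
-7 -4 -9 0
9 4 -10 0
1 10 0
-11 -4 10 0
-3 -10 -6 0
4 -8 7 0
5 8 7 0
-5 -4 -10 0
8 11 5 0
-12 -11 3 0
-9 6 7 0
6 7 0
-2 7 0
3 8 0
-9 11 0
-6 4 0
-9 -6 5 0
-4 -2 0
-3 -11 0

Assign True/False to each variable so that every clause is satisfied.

Pure literal: x2 appears only negated; assign x2 = False.
x12 occurs only negated in the remaining clauses — set x12 = False.
Try x1 = True.
  then x8 is forced to True.
Try x3 = False.
Try x4 = True.
  then x9 is forced to False.
For the remaining variables, x5 = True, x6 = False, x7 = True, x10 = False, x11 = False works.
Check each clause:
  1. (!x10 || x3 || !x5) — !x10 is true.
  2. (!x4 || !x9) — !x9 is true.
  3. (!x1 || x8) — x8 is true.
  4. (!x7 || !x9 || !x4) — !x9 is true.
  5. (!x10 || x9 || x4) — x4 is true.
  6. (x1 || x10) — x1 is true.
  7. (!x11 || !x4 || x10) — !x11 is true.
  8. (!x6 || !x3 || !x10) — !x6 is true.
  9. (x7 || x4 || !x8) — x4 is true.
  10. (x7 || x8 || x5) — x8 is true.
  11. (!x10 || !x4 || !x5) — !x10 is true.
  12. (x5 || x8 || x11) — x8 is true.
  13. (!x11 || !x12 || x3) — !x12 is true.
  14. (x6 || x7 || !x9) — x7 is true.
  15. (x6 || x7) — x7 is true.
  16. (x7 || !x2) — !x2 is true.
  17. (x3 || x8) — x8 is true.
  18. (x11 || !x9) — !x9 is true.
  19. (!x6 || x4) — !x6 is true.
  20. (!x6 || !x9 || x5) — !x6 is true.
  21. (!x4 || !x2) — !x2 is true.
  22. (!x3 || !x11) — !x3 is true.

x1=True, x2=False, x3=False, x4=True, x5=True, x6=False, x7=True, x8=True, x9=False, x10=False, x11=False, x12=False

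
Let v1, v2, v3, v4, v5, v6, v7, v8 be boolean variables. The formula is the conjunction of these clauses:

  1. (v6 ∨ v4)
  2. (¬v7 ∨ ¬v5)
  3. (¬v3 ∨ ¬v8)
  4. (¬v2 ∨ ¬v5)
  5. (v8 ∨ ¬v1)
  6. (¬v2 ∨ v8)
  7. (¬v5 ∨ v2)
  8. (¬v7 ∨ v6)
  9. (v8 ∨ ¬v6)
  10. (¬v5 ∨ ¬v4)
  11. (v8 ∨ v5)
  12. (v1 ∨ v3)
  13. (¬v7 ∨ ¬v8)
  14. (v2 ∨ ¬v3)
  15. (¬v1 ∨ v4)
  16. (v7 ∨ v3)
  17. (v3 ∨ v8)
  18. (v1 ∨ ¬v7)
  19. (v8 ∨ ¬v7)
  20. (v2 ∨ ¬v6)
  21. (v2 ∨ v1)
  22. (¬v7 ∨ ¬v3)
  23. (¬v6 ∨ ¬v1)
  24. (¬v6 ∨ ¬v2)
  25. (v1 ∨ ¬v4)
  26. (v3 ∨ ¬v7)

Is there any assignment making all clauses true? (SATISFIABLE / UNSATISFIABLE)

UNSATISFIABLE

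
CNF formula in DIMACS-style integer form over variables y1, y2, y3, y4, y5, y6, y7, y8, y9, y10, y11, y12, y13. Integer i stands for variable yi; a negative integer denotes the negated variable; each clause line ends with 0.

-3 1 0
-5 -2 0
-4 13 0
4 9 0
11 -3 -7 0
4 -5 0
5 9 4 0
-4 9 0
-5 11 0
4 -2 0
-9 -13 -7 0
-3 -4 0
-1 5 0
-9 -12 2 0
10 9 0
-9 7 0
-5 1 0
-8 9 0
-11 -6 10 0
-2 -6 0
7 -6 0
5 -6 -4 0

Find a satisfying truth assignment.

y3 occurs only negated in the remaining clauses — set y3 = False.
y6 occurs only negated in the remaining clauses — set y6 = False.
Set y1 = False and propagate.
  then y5 is forced to False.
Branch on y2: take y2 = False.
For the remaining variables, y4 = False, y7 = True, y8 = False, y9 = True, y10 = False, y11 = True, y12 = False, y13 = False works.
Every clause has at least one true literal under this assignment.
Check each clause:
  1. (y1 | ~y3) — ~y3 is true.
  2. (~y5 | ~y2) — ~y5 is true.
  3. (y13 | ~y4) — ~y4 is true.
  4. (y4 | y9) — y9 is true.
  5. (~y3 | ~y7 | y11) — y11 is true.
  6. (y4 | ~y5) — ~y5 is true.
  7. (y5 | y4 | y9) — y9 is true.
  8. (~y4 | y9) — y9 is true.
  9. (y11 | ~y5) — y11 is true.
  10. (~y2 | y4) — ~y2 is true.
  11. (~y9 | ~y13 | ~y7) — ~y13 is true.
  12. (~y4 | ~y3) — ~y4 is true.
  13. (~y1 | y5) — ~y1 is true.
  14. (y2 | ~y12 | ~y9) — ~y12 is true.
  15. (y10 | y9) — y9 is true.
  16. (~y9 | y7) — y7 is true.
  17. (y1 | ~y5) — ~y5 is true.
  18. (~y8 | y9) — ~y8 is true.
  19. (~y11 | y10 | ~y6) — ~y6 is true.
  20. (~y2 | ~y6) — ~y6 is true.
  21. (y7 | ~y6) — ~y6 is true.
  22. (~y4 | ~y6 | y5) — ~y6 is true.

y1=F, y2=F, y3=F, y4=F, y5=F, y6=F, y7=T, y8=F, y9=T, y10=F, y11=T, y12=F, y13=F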